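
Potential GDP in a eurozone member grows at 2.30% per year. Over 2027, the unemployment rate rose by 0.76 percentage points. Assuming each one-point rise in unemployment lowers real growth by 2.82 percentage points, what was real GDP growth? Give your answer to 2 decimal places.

0.16%

Growth-rate Okun's law: g_Y = g_Y* - β × Δu.
g_Y = 2.30 - 2.82 × (0.76) = 2.3 - 2.1432 = 0.1568%, i.e. 0.16% to 2 d.p.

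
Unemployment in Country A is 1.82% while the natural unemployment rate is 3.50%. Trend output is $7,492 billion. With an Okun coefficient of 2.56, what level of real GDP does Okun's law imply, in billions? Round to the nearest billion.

Unemployment gap = 1.82 - 3.5 = -1.68 points, so the output gap is -2.56 × (-1.68) = 4.3008%.
Actual GDP = 7492 × (1 + 4.3008/100) = 7492 × 1.043008 ≈ 7814 billion.

$7,814 billion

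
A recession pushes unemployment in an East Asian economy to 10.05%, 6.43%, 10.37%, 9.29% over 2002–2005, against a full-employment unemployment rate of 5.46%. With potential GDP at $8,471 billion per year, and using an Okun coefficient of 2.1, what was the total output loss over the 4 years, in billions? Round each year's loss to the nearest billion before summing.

Year 2002: gap = -2.1 × (10.05 - 5.46) = -9.639%, loss ≈ 8471 × 9.639/100 ≈ 817.
Year 2003: gap = -2.1 × (6.43 - 5.46) = -2.037%, loss ≈ 8471 × 2.037/100 ≈ 173.
Year 2004: gap = -2.1 × (10.37 - 5.46) = -10.311%, loss ≈ 8471 × 10.311/100 ≈ 873.
Year 2005: gap = -2.1 × (9.29 - 5.46) = -8.043%, loss ≈ 8471 × 8.043/100 ≈ 681.
Total lost output = 817 + 173 + 873 + 681 = 2544 billion.

$2,544 billion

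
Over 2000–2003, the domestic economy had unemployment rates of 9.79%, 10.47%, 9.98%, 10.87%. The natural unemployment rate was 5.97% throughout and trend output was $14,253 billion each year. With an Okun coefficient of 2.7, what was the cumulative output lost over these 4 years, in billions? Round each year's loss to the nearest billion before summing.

$6,631 billion

Year 2000: gap = -2.7 × (9.79 - 5.97) = -10.314%, loss ≈ 14253 × 10.314/100 ≈ 1470.
Year 2001: gap = -2.7 × (10.47 - 5.97) = -12.15%, loss ≈ 14253 × 12.15/100 ≈ 1732.
Year 2002: gap = -2.7 × (9.98 - 5.97) = -10.827%, loss ≈ 14253 × 10.827/100 ≈ 1543.
Year 2003: gap = -2.7 × (10.87 - 5.97) = -13.23%, loss ≈ 14253 × 13.23/100 ≈ 1886.
Total lost output = 1470 + 1732 + 1543 + 1886 = 6631 billion.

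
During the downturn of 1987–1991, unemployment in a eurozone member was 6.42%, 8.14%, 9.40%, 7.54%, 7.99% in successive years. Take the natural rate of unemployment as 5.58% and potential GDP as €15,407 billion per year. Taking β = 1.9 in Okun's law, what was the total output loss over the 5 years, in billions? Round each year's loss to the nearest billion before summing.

Year 1987: gap = -1.9 × (6.42 - 5.58) = -1.596%, loss ≈ 15407 × 1.596/100 ≈ 246.
Year 1988: gap = -1.9 × (8.14 - 5.58) = -4.864%, loss ≈ 15407 × 4.864/100 ≈ 749.
Year 1989: gap = -1.9 × (9.4 - 5.58) = -7.258%, loss ≈ 15407 × 7.258/100 ≈ 1118.
Year 1990: gap = -1.9 × (7.54 - 5.58) = -3.724%, loss ≈ 15407 × 3.724/100 ≈ 574.
Year 1991: gap = -1.9 × (7.99 - 5.58) = -4.579%, loss ≈ 15407 × 4.579/100 ≈ 705.
Total lost output = 246 + 749 + 1118 + 574 + 705 = 3392 billion.

€3,392 billion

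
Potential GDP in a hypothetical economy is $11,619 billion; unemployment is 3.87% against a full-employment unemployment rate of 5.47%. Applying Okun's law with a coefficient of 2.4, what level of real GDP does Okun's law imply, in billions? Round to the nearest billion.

Unemployment gap = 3.87 - 5.47 = -1.6 points, so the output gap is -2.4 × (-1.6) = 3.84%.
Actual GDP = 11619 × (1 + 3.84/100) = 11619 × 1.0384 ≈ 12065 billion.

$12,065 billion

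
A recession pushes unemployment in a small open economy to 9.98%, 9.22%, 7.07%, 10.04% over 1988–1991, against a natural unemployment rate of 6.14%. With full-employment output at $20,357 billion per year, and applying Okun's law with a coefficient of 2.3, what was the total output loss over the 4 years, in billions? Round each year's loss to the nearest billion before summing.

$5,501 billion

Year 1988: gap = -2.3 × (9.98 - 6.14) = -8.832%, loss ≈ 20357 × 8.832/100 ≈ 1798.
Year 1989: gap = -2.3 × (9.22 - 6.14) = -7.084%, loss ≈ 20357 × 7.084/100 ≈ 1442.
Year 1990: gap = -2.3 × (7.07 - 6.14) = -2.139%, loss ≈ 20357 × 2.139/100 ≈ 435.
Year 1991: gap = -2.3 × (10.04 - 6.14) = -8.97%, loss ≈ 20357 × 8.97/100 ≈ 1826.
Total lost output = 1798 + 1442 + 435 + 1826 = 5501 billion.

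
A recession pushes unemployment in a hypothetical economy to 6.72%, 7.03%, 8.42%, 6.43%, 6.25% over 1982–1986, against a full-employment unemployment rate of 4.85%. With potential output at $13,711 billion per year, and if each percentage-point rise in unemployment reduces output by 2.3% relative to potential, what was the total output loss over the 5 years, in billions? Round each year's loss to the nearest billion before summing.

$3,342 billion

Year 1982: gap = -2.3 × (6.72 - 4.85) = -4.301%, loss ≈ 13711 × 4.301/100 ≈ 590.
Year 1983: gap = -2.3 × (7.03 - 4.85) = -5.014%, loss ≈ 13711 × 5.014/100 ≈ 687.
Year 1984: gap = -2.3 × (8.42 - 4.85) = -8.211%, loss ≈ 13711 × 8.211/100 ≈ 1126.
Year 1985: gap = -2.3 × (6.43 - 4.85) = -3.634%, loss ≈ 13711 × 3.634/100 ≈ 498.
Year 1986: gap = -2.3 × (6.25 - 4.85) = -3.22%, loss ≈ 13711 × 3.22/100 ≈ 441.
Total lost output = 590 + 687 + 1126 + 498 + 441 = 3342 billion.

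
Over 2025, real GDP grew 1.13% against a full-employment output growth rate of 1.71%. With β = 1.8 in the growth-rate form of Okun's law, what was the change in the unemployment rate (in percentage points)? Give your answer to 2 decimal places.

Growth-rate Okun's law: g_Y = g_Y* - β × Δu, so Δu = (g_Y* - g_Y)/β.
Δu = (1.71 - 1.13)/1.8 = 0.58/1.8 = 0.32 percentage points.

0.32 percentage points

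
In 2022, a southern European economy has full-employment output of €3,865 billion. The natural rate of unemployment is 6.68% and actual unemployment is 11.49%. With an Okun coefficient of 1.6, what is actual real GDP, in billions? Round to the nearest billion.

Unemployment gap = 11.49 - 6.68 = 4.81 points, so the output gap is -1.6 × 4.81 = -7.696%.
Actual GDP = 3865 × (1 - 7.696/100) = 3865 × 0.92304 ≈ 3568 billion.

€3,568 billion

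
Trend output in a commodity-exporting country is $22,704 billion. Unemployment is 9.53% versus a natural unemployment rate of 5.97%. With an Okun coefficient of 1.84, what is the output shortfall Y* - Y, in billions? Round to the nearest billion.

$1,487 billion

Output gap = -1.84 × (9.53 - 5.97) = -1.84 × 3.56 = -6.5504%.
Actual GDP ≈ 22704 × 0.934496 ≈ 21217 billion, so the shortfall is 22704 - 21217 = 1487 billion.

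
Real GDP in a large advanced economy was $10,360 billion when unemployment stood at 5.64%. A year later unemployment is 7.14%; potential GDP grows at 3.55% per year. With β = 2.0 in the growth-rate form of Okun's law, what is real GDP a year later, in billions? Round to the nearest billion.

$10,417 billion

Δu = 7.14 - 5.64 = 1.5 points.
Okun's law (growth form): g_Y = g_Y* - β × Δu = 3.55 - 2.0 × (1.50) = 3.55 - 3 = 0.55%.
Real GDP in the next year = 10360 × (1 + 0.55/100) = 10360 × 1.0055 ≈ 10417 billion.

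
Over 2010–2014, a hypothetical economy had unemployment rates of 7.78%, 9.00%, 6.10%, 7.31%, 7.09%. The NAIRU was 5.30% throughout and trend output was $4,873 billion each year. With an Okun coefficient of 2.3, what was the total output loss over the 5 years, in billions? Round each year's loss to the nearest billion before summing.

Year 2010: gap = -2.3 × (7.78 - 5.3) = -5.704%, loss ≈ 4873 × 5.704/100 ≈ 278.
Year 2011: gap = -2.3 × (9 - 5.3) = -8.51%, loss ≈ 4873 × 8.51/100 ≈ 415.
Year 2012: gap = -2.3 × (6.1 - 5.3) = -1.84%, loss ≈ 4873 × 1.84/100 ≈ 90.
Year 2013: gap = -2.3 × (7.31 - 5.3) = -4.623%, loss ≈ 4873 × 4.623/100 ≈ 225.
Year 2014: gap = -2.3 × (7.09 - 5.3) = -4.117%, loss ≈ 4873 × 4.117/100 ≈ 201.
Total lost output = 278 + 415 + 90 + 225 + 201 = 1209 billion.

$1,209 billion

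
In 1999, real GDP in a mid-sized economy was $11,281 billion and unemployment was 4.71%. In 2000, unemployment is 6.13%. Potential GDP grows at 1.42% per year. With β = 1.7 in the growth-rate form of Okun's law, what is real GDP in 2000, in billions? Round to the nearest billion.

$11,169 billion

Δu = 6.13 - 4.71 = 1.42 points.
Okun's law (growth form): g_Y = g_Y* - β × Δu = 1.42 - 1.7 × (1.42) = 1.42 - 2.414 = -0.994%.
Real GDP in the next year = 11281 × (1 - 0.994/100) = 11281 × 0.99006 ≈ 11169 billion.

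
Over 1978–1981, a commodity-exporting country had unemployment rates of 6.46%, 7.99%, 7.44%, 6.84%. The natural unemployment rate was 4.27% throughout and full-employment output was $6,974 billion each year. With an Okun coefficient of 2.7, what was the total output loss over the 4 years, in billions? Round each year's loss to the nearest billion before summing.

$2,193 billion

Year 1978: gap = -2.7 × (6.46 - 4.27) = -5.913%, loss ≈ 6974 × 5.913/100 ≈ 412.
Year 1979: gap = -2.7 × (7.99 - 4.27) = -10.044%, loss ≈ 6974 × 10.044/100 ≈ 700.
Year 1980: gap = -2.7 × (7.44 - 4.27) = -8.559%, loss ≈ 6974 × 8.559/100 ≈ 597.
Year 1981: gap = -2.7 × (6.84 - 4.27) = -6.939%, loss ≈ 6974 × 6.939/100 ≈ 484.
Total lost output = 412 + 700 + 597 + 484 = 2193 billion.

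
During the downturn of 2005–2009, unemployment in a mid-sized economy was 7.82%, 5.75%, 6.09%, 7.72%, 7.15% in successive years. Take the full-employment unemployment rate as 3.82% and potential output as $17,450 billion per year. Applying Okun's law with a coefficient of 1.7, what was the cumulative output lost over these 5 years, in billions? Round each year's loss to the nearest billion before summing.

Year 2005: gap = -1.7 × (7.82 - 3.82) = -6.8%, loss ≈ 17450 × 6.8/100 ≈ 1187.
Year 2006: gap = -1.7 × (5.75 - 3.82) = -3.281%, loss ≈ 17450 × 3.281/100 ≈ 573.
Year 2007: gap = -1.7 × (6.09 - 3.82) = -3.859%, loss ≈ 17450 × 3.859/100 ≈ 673.
Year 2008: gap = -1.7 × (7.72 - 3.82) = -6.63%, loss ≈ 17450 × 6.63/100 ≈ 1157.
Year 2009: gap = -1.7 × (7.15 - 3.82) = -5.661%, loss ≈ 17450 × 5.661/100 ≈ 988.
Total lost output = 1187 + 573 + 673 + 1157 + 988 = 4578 billion.

$4,578 billion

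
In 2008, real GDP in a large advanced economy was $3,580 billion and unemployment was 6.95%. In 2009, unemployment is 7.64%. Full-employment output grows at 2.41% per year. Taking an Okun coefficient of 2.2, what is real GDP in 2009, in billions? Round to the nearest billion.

Δu = 7.64 - 6.95 = 0.69 points.
Okun's law (growth form): g_Y = g_Y* - β × Δu = 2.41 - 2.2 × (0.69) = 2.41 - 1.518 = 0.892%.
Real GDP in the next year = 3580 × (1 + 0.892/100) = 3580 × 1.00892 ≈ 3612 billion.

$3,612 billion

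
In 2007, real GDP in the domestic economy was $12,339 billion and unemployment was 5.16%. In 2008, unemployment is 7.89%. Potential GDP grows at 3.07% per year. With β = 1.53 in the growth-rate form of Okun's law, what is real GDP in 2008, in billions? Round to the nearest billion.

Δu = 7.89 - 5.16 = 2.73 points.
Okun's law (growth form): g_Y = g_Y* - β × Δu = 3.07 - 1.53 × (2.73) = 3.07 - 4.1769 = -1.1069%.
Real GDP in the next year = 12339 × (1 - 1.1069/100) = 12339 × 0.988931 ≈ 12202 billion.

$12,202 billion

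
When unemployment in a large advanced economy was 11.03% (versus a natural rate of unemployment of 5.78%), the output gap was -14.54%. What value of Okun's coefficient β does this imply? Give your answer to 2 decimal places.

β ≈ 2.77

Okun's law: output gap = -β × (u - u*).
-14.54 = -β × (11.03 - 5.78) = -β × 5.25, so β = 14.54/5.25 = 2.77.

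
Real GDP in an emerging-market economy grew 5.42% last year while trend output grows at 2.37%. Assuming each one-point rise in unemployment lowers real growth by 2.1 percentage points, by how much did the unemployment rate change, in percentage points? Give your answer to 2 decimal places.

-1.45 percentage points

Growth-rate Okun's law: g_Y = g_Y* - β × Δu, so Δu = (g_Y* - g_Y)/β.
Δu = (2.37 - 5.42)/2.1 = -3.05/2.1 = -1.45 percentage points.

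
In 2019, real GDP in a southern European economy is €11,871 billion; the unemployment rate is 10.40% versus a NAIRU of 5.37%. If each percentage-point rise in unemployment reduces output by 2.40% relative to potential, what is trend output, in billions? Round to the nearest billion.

€13,501 billion

Unemployment gap = 10.4 - 5.37 = 5.03 points, so output gap = -2.4 × 5.03 = -12.072%.
Since Y = Y* × (1 + gap/100), Y* = 11871/0.87928 ≈ 13501 billion.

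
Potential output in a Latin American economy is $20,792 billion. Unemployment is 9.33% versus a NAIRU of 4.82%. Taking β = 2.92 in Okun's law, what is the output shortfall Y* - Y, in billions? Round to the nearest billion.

Output gap = -2.92 × (9.33 - 4.82) = -2.92 × 4.51 = -13.1692%.
Actual GDP ≈ 20792 × 0.868308 ≈ 18054 billion, so the shortfall is 20792 - 18054 = 2738 billion.

$2,738 billion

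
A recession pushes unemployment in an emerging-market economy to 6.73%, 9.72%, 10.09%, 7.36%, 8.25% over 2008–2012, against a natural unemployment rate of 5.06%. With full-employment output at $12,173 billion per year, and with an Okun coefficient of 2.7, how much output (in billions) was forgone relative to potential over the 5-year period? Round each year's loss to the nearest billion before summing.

Year 2008: gap = -2.7 × (6.73 - 5.06) = -4.509%, loss ≈ 12173 × 4.509/100 ≈ 549.
Year 2009: gap = -2.7 × (9.72 - 5.06) = -12.582%, loss ≈ 12173 × 12.582/100 ≈ 1532.
Year 2010: gap = -2.7 × (10.09 - 5.06) = -13.581%, loss ≈ 12173 × 13.581/100 ≈ 1653.
Year 2011: gap = -2.7 × (7.36 - 5.06) = -6.21%, loss ≈ 12173 × 6.21/100 ≈ 756.
Year 2012: gap = -2.7 × (8.25 - 5.06) = -8.613%, loss ≈ 12173 × 8.613/100 ≈ 1048.
Total lost output = 549 + 1532 + 1653 + 756 + 1048 = 5538 billion.

$5,538 billion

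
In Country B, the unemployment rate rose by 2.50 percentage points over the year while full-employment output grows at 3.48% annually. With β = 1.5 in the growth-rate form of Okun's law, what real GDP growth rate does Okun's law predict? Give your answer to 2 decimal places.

Growth-rate Okun's law: g_Y = g_Y* - β × Δu.
g_Y = 3.48 - 1.5 × (2.50) = 3.48 - 3.75 = -0.27%, i.e. -0.27% to 2 d.p.

-0.27%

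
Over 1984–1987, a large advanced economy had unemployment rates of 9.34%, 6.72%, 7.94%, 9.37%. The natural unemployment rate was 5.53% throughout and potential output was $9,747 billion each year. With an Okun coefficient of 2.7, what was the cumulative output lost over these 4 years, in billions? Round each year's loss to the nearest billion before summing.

$2,961 billion

Year 1984: gap = -2.7 × (9.34 - 5.53) = -10.287%, loss ≈ 9747 × 10.287/100 ≈ 1003.
Year 1985: gap = -2.7 × (6.72 - 5.53) = -3.213%, loss ≈ 9747 × 3.213/100 ≈ 313.
Year 1986: gap = -2.7 × (7.94 - 5.53) = -6.507%, loss ≈ 9747 × 6.507/100 ≈ 634.
Year 1987: gap = -2.7 × (9.37 - 5.53) = -10.368%, loss ≈ 9747 × 10.368/100 ≈ 1011.
Total lost output = 1003 + 313 + 634 + 1011 = 2961 billion.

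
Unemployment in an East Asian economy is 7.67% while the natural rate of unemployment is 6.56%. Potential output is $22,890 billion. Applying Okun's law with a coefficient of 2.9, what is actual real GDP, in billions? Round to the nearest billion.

Unemployment gap = 7.67 - 6.56 = 1.11 points, so the output gap is -2.9 × 1.11 = -3.219%.
Actual GDP = 22890 × (1 - 3.219/100) = 22890 × 0.96781 ≈ 22153 billion.

$22,153 billion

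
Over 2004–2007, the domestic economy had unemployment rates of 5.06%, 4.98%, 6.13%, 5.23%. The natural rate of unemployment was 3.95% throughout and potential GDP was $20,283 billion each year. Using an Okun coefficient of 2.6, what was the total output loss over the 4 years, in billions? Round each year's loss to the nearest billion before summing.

Year 2004: gap = -2.6 × (5.06 - 3.95) = -2.886%, loss ≈ 20283 × 2.886/100 ≈ 585.
Year 2005: gap = -2.6 × (4.98 - 3.95) = -2.678%, loss ≈ 20283 × 2.678/100 ≈ 543.
Year 2006: gap = -2.6 × (6.13 - 3.95) = -5.668%, loss ≈ 20283 × 5.668/100 ≈ 1150.
Year 2007: gap = -2.6 × (5.23 - 3.95) = -3.328%, loss ≈ 20283 × 3.328/100 ≈ 675.
Total lost output = 585 + 543 + 1150 + 675 = 2953 billion.

$2,953 billion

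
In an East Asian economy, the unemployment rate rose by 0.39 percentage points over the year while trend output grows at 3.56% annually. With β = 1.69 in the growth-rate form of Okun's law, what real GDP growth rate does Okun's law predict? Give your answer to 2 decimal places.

Growth-rate Okun's law: g_Y = g_Y* - β × Δu.
g_Y = 3.56 - 1.69 × (0.39) = 3.56 - 0.6591 = 2.9009%, i.e. 2.90% to 2 d.p.

2.90%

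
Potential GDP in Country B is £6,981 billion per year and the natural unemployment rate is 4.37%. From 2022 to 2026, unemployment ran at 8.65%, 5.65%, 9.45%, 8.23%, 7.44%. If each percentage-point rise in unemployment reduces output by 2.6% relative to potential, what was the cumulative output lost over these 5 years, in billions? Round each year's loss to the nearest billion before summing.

£3,189 billion

Year 2022: gap = -2.6 × (8.65 - 4.37) = -11.128%, loss ≈ 6981 × 11.128/100 ≈ 777.
Year 2023: gap = -2.6 × (5.65 - 4.37) = -3.328%, loss ≈ 6981 × 3.328/100 ≈ 232.
Year 2024: gap = -2.6 × (9.45 - 4.37) = -13.208%, loss ≈ 6981 × 13.208/100 ≈ 922.
Year 2025: gap = -2.6 × (8.23 - 4.37) = -10.036%, loss ≈ 6981 × 10.036/100 ≈ 701.
Year 2026: gap = -2.6 × (7.44 - 4.37) = -7.982%, loss ≈ 6981 × 7.982/100 ≈ 557.
Total lost output = 777 + 232 + 922 + 701 + 557 = 3189 billion.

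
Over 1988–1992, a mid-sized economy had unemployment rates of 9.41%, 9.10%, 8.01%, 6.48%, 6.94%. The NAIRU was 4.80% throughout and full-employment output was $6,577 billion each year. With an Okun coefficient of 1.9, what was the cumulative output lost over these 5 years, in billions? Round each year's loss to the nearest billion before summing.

$1,991 billion

Year 1988: gap = -1.9 × (9.41 - 4.8) = -8.759%, loss ≈ 6577 × 8.759/100 ≈ 576.
Year 1989: gap = -1.9 × (9.1 - 4.8) = -8.17%, loss ≈ 6577 × 8.17/100 ≈ 537.
Year 1990: gap = -1.9 × (8.01 - 4.8) = -6.099%, loss ≈ 6577 × 6.099/100 ≈ 401.
Year 1991: gap = -1.9 × (6.48 - 4.8) = -3.192%, loss ≈ 6577 × 3.192/100 ≈ 210.
Year 1992: gap = -1.9 × (6.94 - 4.8) = -4.066%, loss ≈ 6577 × 4.066/100 ≈ 267.
Total lost output = 576 + 537 + 401 + 210 + 267 = 1991 billion.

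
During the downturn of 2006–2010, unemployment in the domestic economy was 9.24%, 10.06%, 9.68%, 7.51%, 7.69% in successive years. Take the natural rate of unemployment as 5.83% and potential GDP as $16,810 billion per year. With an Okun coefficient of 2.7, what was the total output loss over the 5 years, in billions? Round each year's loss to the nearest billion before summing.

Year 2006: gap = -2.7 × (9.24 - 5.83) = -9.207%, loss ≈ 16810 × 9.207/100 ≈ 1548.
Year 2007: gap = -2.7 × (10.06 - 5.83) = -11.421%, loss ≈ 16810 × 11.421/100 ≈ 1920.
Year 2008: gap = -2.7 × (9.68 - 5.83) = -10.395%, loss ≈ 16810 × 10.395/100 ≈ 1747.
Year 2009: gap = -2.7 × (7.51 - 5.83) = -4.536%, loss ≈ 16810 × 4.536/100 ≈ 763.
Year 2010: gap = -2.7 × (7.69 - 5.83) = -5.022%, loss ≈ 16810 × 5.022/100 ≈ 844.
Total lost output = 1548 + 1920 + 1747 + 763 + 844 = 6822 billion.

$6,822 billion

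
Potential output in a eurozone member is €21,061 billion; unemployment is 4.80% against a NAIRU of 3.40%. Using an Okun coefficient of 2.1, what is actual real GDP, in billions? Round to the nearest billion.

Unemployment gap = 4.8 - 3.4 = 1.4 points, so the output gap is -2.1 × 1.4 = -2.94%.
Actual GDP = 21061 × (1 - 2.94/100) = 21061 × 0.9706 ≈ 20442 billion.

€20,442 billion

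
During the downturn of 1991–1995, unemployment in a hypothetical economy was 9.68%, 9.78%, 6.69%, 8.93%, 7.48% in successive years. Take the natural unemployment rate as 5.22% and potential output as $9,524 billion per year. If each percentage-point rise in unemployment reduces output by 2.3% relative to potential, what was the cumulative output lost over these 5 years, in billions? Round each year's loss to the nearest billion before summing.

$3,606 billion

Year 1991: gap = -2.3 × (9.68 - 5.22) = -10.258%, loss ≈ 9524 × 10.258/100 ≈ 977.
Year 1992: gap = -2.3 × (9.78 - 5.22) = -10.488%, loss ≈ 9524 × 10.488/100 ≈ 999.
Year 1993: gap = -2.3 × (6.69 - 5.22) = -3.381%, loss ≈ 9524 × 3.381/100 ≈ 322.
Year 1994: gap = -2.3 × (8.93 - 5.22) = -8.533%, loss ≈ 9524 × 8.533/100 ≈ 813.
Year 1995: gap = -2.3 × (7.48 - 5.22) = -5.198%, loss ≈ 9524 × 5.198/100 ≈ 495.
Total lost output = 977 + 999 + 322 + 813 + 495 = 3606 billion.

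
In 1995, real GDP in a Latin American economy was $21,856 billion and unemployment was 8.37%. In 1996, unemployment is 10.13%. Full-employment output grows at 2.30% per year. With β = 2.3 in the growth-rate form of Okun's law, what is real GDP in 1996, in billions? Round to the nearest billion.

$21,474 billion

Δu = 10.13 - 8.37 = 1.76 points.
Okun's law (growth form): g_Y = g_Y* - β × Δu = 2.30 - 2.3 × (1.76) = 2.3 - 4.048 = -1.748%.
Real GDP in the next year = 21856 × (1 - 1.748/100) = 21856 × 0.98252 ≈ 21474 billion.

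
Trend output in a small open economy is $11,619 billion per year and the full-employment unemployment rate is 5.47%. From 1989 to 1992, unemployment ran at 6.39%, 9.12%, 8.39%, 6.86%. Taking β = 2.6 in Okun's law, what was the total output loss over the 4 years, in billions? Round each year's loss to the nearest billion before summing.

Year 1989: gap = -2.6 × (6.39 - 5.47) = -2.392%, loss ≈ 11619 × 2.392/100 ≈ 278.
Year 1990: gap = -2.6 × (9.12 - 5.47) = -9.49%, loss ≈ 11619 × 9.49/100 ≈ 1103.
Year 1991: gap = -2.6 × (8.39 - 5.47) = -7.592%, loss ≈ 11619 × 7.592/100 ≈ 882.
Year 1992: gap = -2.6 × (6.86 - 5.47) = -3.614%, loss ≈ 11619 × 3.614/100 ≈ 420.
Total lost output = 278 + 1103 + 882 + 420 = 2683 billion.

$2,683 billion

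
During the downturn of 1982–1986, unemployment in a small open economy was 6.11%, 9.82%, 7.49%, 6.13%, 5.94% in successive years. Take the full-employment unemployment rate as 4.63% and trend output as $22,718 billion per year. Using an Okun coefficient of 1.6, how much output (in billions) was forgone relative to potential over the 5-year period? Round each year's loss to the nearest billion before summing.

$4,486 billion

Year 1982: gap = -1.6 × (6.11 - 4.63) = -2.368%, loss ≈ 22718 × 2.368/100 ≈ 538.
Year 1983: gap = -1.6 × (9.82 - 4.63) = -8.304%, loss ≈ 22718 × 8.304/100 ≈ 1887.
Year 1984: gap = -1.6 × (7.49 - 4.63) = -4.576%, loss ≈ 22718 × 4.576/100 ≈ 1040.
Year 1985: gap = -1.6 × (6.13 - 4.63) = -2.4%, loss ≈ 22718 × 2.4/100 ≈ 545.
Year 1986: gap = -1.6 × (5.94 - 4.63) = -2.096%, loss ≈ 22718 × 2.096/100 ≈ 476.
Total lost output = 538 + 1887 + 1040 + 545 + 476 = 4486 billion.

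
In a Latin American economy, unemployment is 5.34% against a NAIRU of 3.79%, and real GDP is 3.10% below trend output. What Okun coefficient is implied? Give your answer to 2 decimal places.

Okun's law: output gap = -β × (u - u*).
-3.10 = -β × (5.34 - 3.79) = -β × 1.55, so β = 3.1/1.55 = 2.00.

β ≈ 2.00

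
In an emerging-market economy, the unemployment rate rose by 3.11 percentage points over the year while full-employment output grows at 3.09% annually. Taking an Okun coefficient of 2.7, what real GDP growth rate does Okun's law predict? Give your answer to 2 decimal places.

-5.31%

Growth-rate Okun's law: g_Y = g_Y* - β × Δu.
g_Y = 3.09 - 2.7 × (3.11) = 3.09 - 8.397 = -5.307%, i.e. -5.31% to 2 d.p.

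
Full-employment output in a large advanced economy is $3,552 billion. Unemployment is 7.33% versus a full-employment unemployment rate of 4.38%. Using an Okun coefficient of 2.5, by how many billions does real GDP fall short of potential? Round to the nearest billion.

Output gap = -2.5 × (7.33 - 4.38) = -2.5 × 2.95 = -7.375%.
Actual GDP ≈ 3552 × 0.92625 ≈ 3290 billion, so the shortfall is 3552 - 3290 = 262 billion.

$262 billion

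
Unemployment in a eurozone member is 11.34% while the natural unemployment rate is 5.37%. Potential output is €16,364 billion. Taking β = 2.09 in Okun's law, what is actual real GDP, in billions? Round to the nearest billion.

€14,322 billion

Unemployment gap = 11.34 - 5.37 = 5.97 points, so the output gap is -2.09 × 5.97 = -12.4773%.
Actual GDP = 16364 × (1 - 12.4773/100) = 16364 × 0.875227 ≈ 14322 billion.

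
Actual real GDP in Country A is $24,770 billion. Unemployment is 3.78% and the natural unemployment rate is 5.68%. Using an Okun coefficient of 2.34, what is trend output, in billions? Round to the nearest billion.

$23,716 billion

Unemployment gap = 3.78 - 5.68 = -1.9 points, so output gap = -2.34 × (-1.9) = 4.446%.
Since Y = Y* × (1 + gap/100), Y* = 24770/1.04446 ≈ 23716 billion.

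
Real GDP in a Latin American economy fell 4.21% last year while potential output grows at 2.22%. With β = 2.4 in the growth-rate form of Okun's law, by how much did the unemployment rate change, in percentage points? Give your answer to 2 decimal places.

Growth-rate Okun's law: g_Y = g_Y* - β × Δu, so Δu = (g_Y* - g_Y)/β.
Δu = (2.22 + 4.21)/2.4 = 6.43/2.4 = 2.68 percentage points.

2.68 percentage points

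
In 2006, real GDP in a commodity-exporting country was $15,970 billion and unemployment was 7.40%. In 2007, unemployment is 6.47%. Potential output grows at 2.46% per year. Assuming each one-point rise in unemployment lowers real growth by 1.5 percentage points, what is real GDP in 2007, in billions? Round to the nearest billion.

$16,586 billion

Δu = 6.47 - 7.4 = -0.93 points.
Okun's law (growth form): g_Y = g_Y* - β × Δu = 2.46 - 1.5 × (-0.93) = 2.46 + 1.395 = 3.855%.
Real GDP in the next year = 15970 × (1 + 3.855/100) = 15970 × 1.03855 ≈ 16586 billion.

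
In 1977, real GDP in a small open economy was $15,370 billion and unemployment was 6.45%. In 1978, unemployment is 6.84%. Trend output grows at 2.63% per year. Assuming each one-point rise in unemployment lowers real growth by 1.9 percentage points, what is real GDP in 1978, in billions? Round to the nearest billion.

Δu = 6.84 - 6.45 = 0.39 points.
Okun's law (growth form): g_Y = g_Y* - β × Δu = 2.63 - 1.9 × (0.39) = 2.63 - 0.741 = 1.889%.
Real GDP in the next year = 15370 × (1 + 1.889/100) = 15370 × 1.01889 ≈ 15660 billion.

$15,660 billion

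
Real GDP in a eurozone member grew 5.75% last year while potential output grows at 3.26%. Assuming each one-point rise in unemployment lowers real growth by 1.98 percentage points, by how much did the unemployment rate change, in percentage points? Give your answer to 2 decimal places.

Growth-rate Okun's law: g_Y = g_Y* - β × Δu, so Δu = (g_Y* - g_Y)/β.
Δu = (3.26 - 5.75)/1.98 = -2.49/1.98 = -1.26 percentage points.

-1.26 percentage points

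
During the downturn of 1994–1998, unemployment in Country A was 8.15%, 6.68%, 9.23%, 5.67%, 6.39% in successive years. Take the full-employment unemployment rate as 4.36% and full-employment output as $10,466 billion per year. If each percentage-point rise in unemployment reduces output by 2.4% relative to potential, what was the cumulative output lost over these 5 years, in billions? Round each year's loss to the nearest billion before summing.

Year 1994: gap = -2.4 × (8.15 - 4.36) = -9.096%, loss ≈ 10466 × 9.096/100 ≈ 952.
Year 1995: gap = -2.4 × (6.68 - 4.36) = -5.568%, loss ≈ 10466 × 5.568/100 ≈ 583.
Year 1996: gap = -2.4 × (9.23 - 4.36) = -11.688%, loss ≈ 10466 × 11.688/100 ≈ 1223.
Year 1997: gap = -2.4 × (5.67 - 4.36) = -3.144%, loss ≈ 10466 × 3.144/100 ≈ 329.
Year 1998: gap = -2.4 × (6.39 - 4.36) = -4.872%, loss ≈ 10466 × 4.872/100 ≈ 510.
Total lost output = 952 + 583 + 1223 + 329 + 510 = 3597 billion.

$3,597 billion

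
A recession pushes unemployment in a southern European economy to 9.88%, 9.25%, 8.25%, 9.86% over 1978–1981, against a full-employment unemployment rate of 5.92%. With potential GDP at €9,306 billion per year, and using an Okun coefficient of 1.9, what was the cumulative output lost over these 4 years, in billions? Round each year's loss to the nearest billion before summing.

Year 1978: gap = -1.9 × (9.88 - 5.92) = -7.524%, loss ≈ 9306 × 7.524/100 ≈ 700.
Year 1979: gap = -1.9 × (9.25 - 5.92) = -6.327%, loss ≈ 9306 × 6.327/100 ≈ 589.
Year 1980: gap = -1.9 × (8.25 - 5.92) = -4.427%, loss ≈ 9306 × 4.427/100 ≈ 412.
Year 1981: gap = -1.9 × (9.86 - 5.92) = -7.486%, loss ≈ 9306 × 7.486/100 ≈ 697.
Total lost output = 700 + 589 + 412 + 697 = 2398 billion.

€2,398 billion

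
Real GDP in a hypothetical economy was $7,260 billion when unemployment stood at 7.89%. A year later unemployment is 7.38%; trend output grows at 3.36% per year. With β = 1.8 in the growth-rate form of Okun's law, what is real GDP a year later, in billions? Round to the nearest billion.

$7,571 billion

Δu = 7.38 - 7.89 = -0.51 points.
Okun's law (growth form): g_Y = g_Y* - β × Δu = 3.36 - 1.8 × (-0.51) = 3.36 + 0.918 = 4.278%.
Real GDP in the next year = 7260 × (1 + 4.278/100) = 7260 × 1.04278 ≈ 7571 billion.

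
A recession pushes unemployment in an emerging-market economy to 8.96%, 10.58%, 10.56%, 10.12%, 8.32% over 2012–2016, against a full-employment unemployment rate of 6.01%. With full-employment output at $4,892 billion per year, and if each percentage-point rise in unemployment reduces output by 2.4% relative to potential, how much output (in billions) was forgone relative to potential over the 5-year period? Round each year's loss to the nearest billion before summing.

$2,171 billion

Year 2012: gap = -2.4 × (8.96 - 6.01) = -7.08%, loss ≈ 4892 × 7.08/100 ≈ 346.
Year 2013: gap = -2.4 × (10.58 - 6.01) = -10.968%, loss ≈ 4892 × 10.968/100 ≈ 537.
Year 2014: gap = -2.4 × (10.56 - 6.01) = -10.92%, loss ≈ 4892 × 10.92/100 ≈ 534.
Year 2015: gap = -2.4 × (10.12 - 6.01) = -9.864%, loss ≈ 4892 × 9.864/100 ≈ 483.
Year 2016: gap = -2.4 × (8.32 - 6.01) = -5.544%, loss ≈ 4892 × 5.544/100 ≈ 271.
Total lost output = 346 + 537 + 534 + 483 + 271 = 2171 billion.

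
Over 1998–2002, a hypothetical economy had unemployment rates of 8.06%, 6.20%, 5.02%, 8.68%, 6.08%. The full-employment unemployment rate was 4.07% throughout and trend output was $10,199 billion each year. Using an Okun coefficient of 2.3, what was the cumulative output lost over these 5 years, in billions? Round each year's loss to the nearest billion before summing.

$3,211 billion

Year 1998: gap = -2.3 × (8.06 - 4.07) = -9.177%, loss ≈ 10199 × 9.177/100 ≈ 936.
Year 1999: gap = -2.3 × (6.2 - 4.07) = -4.899%, loss ≈ 10199 × 4.899/100 ≈ 500.
Year 2000: gap = -2.3 × (5.02 - 4.07) = -2.185%, loss ≈ 10199 × 2.185/100 ≈ 223.
Year 2001: gap = -2.3 × (8.68 - 4.07) = -10.603%, loss ≈ 10199 × 10.603/100 ≈ 1081.
Year 2002: gap = -2.3 × (6.08 - 4.07) = -4.623%, loss ≈ 10199 × 4.623/100 ≈ 471.
Total lost output = 936 + 500 + 223 + 1081 + 471 = 3211 billion.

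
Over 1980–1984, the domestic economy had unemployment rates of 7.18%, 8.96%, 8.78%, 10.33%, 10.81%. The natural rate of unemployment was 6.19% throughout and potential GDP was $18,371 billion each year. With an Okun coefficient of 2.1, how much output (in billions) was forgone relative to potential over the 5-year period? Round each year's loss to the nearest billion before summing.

Year 1980: gap = -2.1 × (7.18 - 6.19) = -2.079%, loss ≈ 18371 × 2.079/100 ≈ 382.
Year 1981: gap = -2.1 × (8.96 - 6.19) = -5.817%, loss ≈ 18371 × 5.817/100 ≈ 1069.
Year 1982: gap = -2.1 × (8.78 - 6.19) = -5.439%, loss ≈ 18371 × 5.439/100 ≈ 999.
Year 1983: gap = -2.1 × (10.33 - 6.19) = -8.694%, loss ≈ 18371 × 8.694/100 ≈ 1597.
Year 1984: gap = -2.1 × (10.81 - 6.19) = -9.702%, loss ≈ 18371 × 9.702/100 ≈ 1782.
Total lost output = 382 + 1069 + 999 + 1597 + 1782 = 5829 billion.

$5,829 billion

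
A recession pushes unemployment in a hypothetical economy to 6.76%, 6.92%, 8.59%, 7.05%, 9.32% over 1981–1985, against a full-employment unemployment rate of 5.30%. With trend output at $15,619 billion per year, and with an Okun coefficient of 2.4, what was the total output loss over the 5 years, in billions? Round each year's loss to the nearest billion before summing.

Year 1981: gap = -2.4 × (6.76 - 5.3) = -3.504%, loss ≈ 15619 × 3.504/100 ≈ 547.
Year 1982: gap = -2.4 × (6.92 - 5.3) = -3.888%, loss ≈ 15619 × 3.888/100 ≈ 607.
Year 1983: gap = -2.4 × (8.59 - 5.3) = -7.896%, loss ≈ 15619 × 7.896/100 ≈ 1233.
Year 1984: gap = -2.4 × (7.05 - 5.3) = -4.2%, loss ≈ 15619 × 4.2/100 ≈ 656.
Year 1985: gap = -2.4 × (9.32 - 5.3) = -9.648%, loss ≈ 15619 × 9.648/100 ≈ 1507.
Total lost output = 547 + 607 + 1233 + 656 + 1507 = 4550 billion.

$4,550 billion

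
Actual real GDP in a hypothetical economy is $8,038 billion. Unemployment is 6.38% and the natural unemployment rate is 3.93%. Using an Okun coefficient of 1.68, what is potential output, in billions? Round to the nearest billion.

$8,383 billion

Unemployment gap = 6.38 - 3.93 = 2.45 points, so output gap = -1.68 × 2.45 = -4.116%.
Since Y = Y* × (1 + gap/100), Y* = 8038/0.95884 ≈ 8383 billion.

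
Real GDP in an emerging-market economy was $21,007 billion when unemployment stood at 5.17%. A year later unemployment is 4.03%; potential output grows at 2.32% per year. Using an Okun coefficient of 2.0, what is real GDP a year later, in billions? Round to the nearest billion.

$21,973 billion

Δu = 4.03 - 5.17 = -1.14 points.
Okun's law (growth form): g_Y = g_Y* - β × Δu = 2.32 - 2.0 × (-1.14) = 2.32 + 2.28 = 4.6%.
Real GDP in the next year = 21007 × (1 + 4.6/100) = 21007 × 1.046 ≈ 21973 billion.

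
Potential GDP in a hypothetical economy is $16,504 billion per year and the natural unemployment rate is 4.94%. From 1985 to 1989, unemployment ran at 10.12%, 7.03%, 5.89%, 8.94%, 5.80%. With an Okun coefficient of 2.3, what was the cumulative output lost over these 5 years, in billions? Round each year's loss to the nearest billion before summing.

Year 1985: gap = -2.3 × (10.12 - 4.94) = -11.914%, loss ≈ 16504 × 11.914/100 ≈ 1966.
Year 1986: gap = -2.3 × (7.03 - 4.94) = -4.807%, loss ≈ 16504 × 4.807/100 ≈ 793.
Year 1987: gap = -2.3 × (5.89 - 4.94) = -2.185%, loss ≈ 16504 × 2.185/100 ≈ 361.
Year 1988: gap = -2.3 × (8.94 - 4.94) = -9.2%, loss ≈ 16504 × 9.2/100 ≈ 1518.
Year 1989: gap = -2.3 × (5.8 - 4.94) = -1.978%, loss ≈ 16504 × 1.978/100 ≈ 326.
Total lost output = 1966 + 793 + 361 + 1518 + 326 = 4964 billion.

$4,964 billion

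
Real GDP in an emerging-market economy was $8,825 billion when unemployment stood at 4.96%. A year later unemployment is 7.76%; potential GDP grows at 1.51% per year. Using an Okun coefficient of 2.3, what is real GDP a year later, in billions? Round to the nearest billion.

Δu = 7.76 - 4.96 = 2.8 points.
Okun's law (growth form): g_Y = g_Y* - β × Δu = 1.51 - 2.3 × (2.80) = 1.51 - 6.44 = -4.93%.
Real GDP in the next year = 8825 × (1 - 4.93/100) = 8825 × 0.9507 ≈ 8390 billion.

$8,390 billion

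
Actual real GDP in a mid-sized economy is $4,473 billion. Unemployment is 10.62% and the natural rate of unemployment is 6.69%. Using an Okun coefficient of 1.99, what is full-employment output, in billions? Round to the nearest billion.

Unemployment gap = 10.62 - 6.69 = 3.93 points, so output gap = -1.99 × 3.93 = -7.8207%.
Since Y = Y* × (1 + gap/100), Y* = 4473/0.921793 ≈ 4852 billion.

$4,852 billion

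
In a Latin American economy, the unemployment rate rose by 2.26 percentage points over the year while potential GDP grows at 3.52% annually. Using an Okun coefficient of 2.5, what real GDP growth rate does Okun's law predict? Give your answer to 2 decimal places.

Growth-rate Okun's law: g_Y = g_Y* - β × Δu.
g_Y = 3.52 - 2.5 × (2.26) = 3.52 - 5.65 = -2.13%, i.e. -2.13% to 2 d.p.

-2.13%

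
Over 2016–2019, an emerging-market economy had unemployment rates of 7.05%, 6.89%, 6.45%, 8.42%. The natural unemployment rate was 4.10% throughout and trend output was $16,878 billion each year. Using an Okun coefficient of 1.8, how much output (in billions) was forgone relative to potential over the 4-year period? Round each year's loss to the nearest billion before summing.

$3,770 billion

Year 2016: gap = -1.8 × (7.05 - 4.1) = -5.31%, loss ≈ 16878 × 5.31/100 ≈ 896.
Year 2017: gap = -1.8 × (6.89 - 4.1) = -5.022%, loss ≈ 16878 × 5.022/100 ≈ 848.
Year 2018: gap = -1.8 × (6.45 - 4.1) = -4.23%, loss ≈ 16878 × 4.23/100 ≈ 714.
Year 2019: gap = -1.8 × (8.42 - 4.1) = -7.776%, loss ≈ 16878 × 7.776/100 ≈ 1312.
Total lost output = 896 + 848 + 714 + 1312 = 3770 billion.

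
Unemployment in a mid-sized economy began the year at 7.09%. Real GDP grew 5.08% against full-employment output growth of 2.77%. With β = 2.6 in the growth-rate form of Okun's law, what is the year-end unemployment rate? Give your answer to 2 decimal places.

6.20%

Growth-rate Okun's law: g_Y = g_Y* - β × Δu, so Δu = (g_Y* - g_Y)/β.
Δu = (2.77 - 5.08)/2.6 = -2.31/2.6 = -0.89 percentage points.
Year-end unemployment = 7.09 - 0.89 = 6.20%.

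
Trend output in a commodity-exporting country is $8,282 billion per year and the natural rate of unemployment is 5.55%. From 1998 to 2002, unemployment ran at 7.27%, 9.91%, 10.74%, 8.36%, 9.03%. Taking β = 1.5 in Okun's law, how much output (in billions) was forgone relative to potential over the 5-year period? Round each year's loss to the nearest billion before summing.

Year 1998: gap = -1.5 × (7.27 - 5.55) = -2.58%, loss ≈ 8282 × 2.58/100 ≈ 214.
Year 1999: gap = -1.5 × (9.91 - 5.55) = -6.54%, loss ≈ 8282 × 6.54/100 ≈ 542.
Year 2000: gap = -1.5 × (10.74 - 5.55) = -7.785%, loss ≈ 8282 × 7.785/100 ≈ 645.
Year 2001: gap = -1.5 × (8.36 - 5.55) = -4.215%, loss ≈ 8282 × 4.215/100 ≈ 349.
Year 2002: gap = -1.5 × (9.03 - 5.55) = -5.22%, loss ≈ 8282 × 5.22/100 ≈ 432.
Total lost output = 214 + 542 + 645 + 349 + 432 = 2182 billion.

$2,182 billion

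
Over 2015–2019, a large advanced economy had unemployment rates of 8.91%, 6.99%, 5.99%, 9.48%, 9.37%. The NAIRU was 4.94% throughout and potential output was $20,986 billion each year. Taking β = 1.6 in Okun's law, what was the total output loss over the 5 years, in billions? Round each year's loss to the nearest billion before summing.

Year 2015: gap = -1.6 × (8.91 - 4.94) = -6.352%, loss ≈ 20986 × 6.352/100 ≈ 1333.
Year 2016: gap = -1.6 × (6.99 - 4.94) = -3.28%, loss ≈ 20986 × 3.28/100 ≈ 688.
Year 2017: gap = -1.6 × (5.99 - 4.94) = -1.68%, loss ≈ 20986 × 1.68/100 ≈ 353.
Year 2018: gap = -1.6 × (9.48 - 4.94) = -7.264%, loss ≈ 20986 × 7.264/100 ≈ 1524.
Year 2019: gap = -1.6 × (9.37 - 4.94) = -7.088%, loss ≈ 20986 × 7.088/100 ≈ 1487.
Total lost output = 1333 + 688 + 353 + 1524 + 1487 = 5385 billion.

$5,385 billion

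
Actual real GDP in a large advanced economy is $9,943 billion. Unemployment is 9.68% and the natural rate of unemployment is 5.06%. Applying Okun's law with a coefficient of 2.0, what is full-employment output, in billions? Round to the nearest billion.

$10,955 billion

Unemployment gap = 9.68 - 5.06 = 4.62 points, so output gap = -2 × 4.62 = -9.24%.
Since Y = Y* × (1 + gap/100), Y* = 9943/0.9076 ≈ 10955 billion.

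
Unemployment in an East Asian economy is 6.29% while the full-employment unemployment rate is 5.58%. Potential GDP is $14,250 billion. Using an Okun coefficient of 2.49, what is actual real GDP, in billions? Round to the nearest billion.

$13,998 billion

Unemployment gap = 6.29 - 5.58 = 0.71 points, so the output gap is -2.49 × 0.71 = -1.7679%.
Actual GDP = 14250 × (1 - 1.7679/100) = 14250 × 0.982321 ≈ 13998 billion.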